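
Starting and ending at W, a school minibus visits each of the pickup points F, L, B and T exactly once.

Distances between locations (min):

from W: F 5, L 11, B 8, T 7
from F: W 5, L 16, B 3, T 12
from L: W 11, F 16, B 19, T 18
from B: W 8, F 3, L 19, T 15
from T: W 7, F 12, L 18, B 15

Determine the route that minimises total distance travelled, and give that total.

Shortest round trip = 52 min.

There are 12 distinct closed tours to check (reversals are equivalent).
W → F → L → B → T → W: 5+16+19+15+7 = 62
W → F → L → T → B → W: 5+16+18+15+8 = 62
W → F → B → L → T → W: 5+3+19+18+7 = 52
W → F → B → T → L → W: 5+3+15+18+11 = 52
W → F → T → L → B → W: 5+12+18+19+8 = 62
W → F → T → B → L → W: 5+12+15+19+11 = 62
W → L → F → B → T → W: 11+16+3+15+7 = 52
W → L → F → T → B → W: 11+16+12+15+8 = 62
W → L → B → F → T → W: 11+19+3+12+7 = 52
W → L → T → F → B → W: 11+18+12+3+8 = 52
W → B → F → L → T → W: 8+3+16+18+7 = 52
W → B → L → F → T → W: 8+19+16+12+7 = 62
The minimum is 52.
One optimal route: W → F → B → L → T → W (or its reverse).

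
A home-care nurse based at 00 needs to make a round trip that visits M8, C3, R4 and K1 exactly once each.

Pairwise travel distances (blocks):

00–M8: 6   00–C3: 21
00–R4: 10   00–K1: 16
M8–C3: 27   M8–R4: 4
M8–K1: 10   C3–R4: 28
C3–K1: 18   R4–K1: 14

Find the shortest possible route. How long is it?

Shortest round trip = 63 blocks.

With 4 stops there are 4!/2 = 12 distinct round trips (a route and its reverse cost the same).
00 → M8 → C3 → R4 → K1 → 00: 6+27+28+14+16 = 91
00 → M8 → C3 → K1 → R4 → 00: 6+27+18+14+10 = 75
00 → M8 → R4 → C3 → K1 → 00: 6+4+28+18+16 = 72
00 → M8 → R4 → K1 → C3 → 00: 6+4+14+18+21 = 63
00 → M8 → K1 → C3 → R4 → 00: 6+10+18+28+10 = 72
00 → M8 → K1 → R4 → C3 → 00: 6+10+14+28+21 = 79
00 → C3 → M8 → R4 → K1 → 00: 21+27+4+14+16 = 82
00 → C3 → M8 → K1 → R4 → 00: 21+27+10+14+10 = 82
00 → C3 → R4 → M8 → K1 → 00: 21+28+4+10+16 = 79
00 → C3 → K1 → M8 → R4 → 00: 21+18+10+4+10 = 63
00 → R4 → M8 → C3 → K1 → 00: 10+4+27+18+16 = 75
00 → R4 → C3 → M8 → K1 → 00: 10+28+27+10+16 = 91
The minimum is 63.
One optimal route: 00 → M8 → R4 → K1 → C3 → 00 (or its reverse).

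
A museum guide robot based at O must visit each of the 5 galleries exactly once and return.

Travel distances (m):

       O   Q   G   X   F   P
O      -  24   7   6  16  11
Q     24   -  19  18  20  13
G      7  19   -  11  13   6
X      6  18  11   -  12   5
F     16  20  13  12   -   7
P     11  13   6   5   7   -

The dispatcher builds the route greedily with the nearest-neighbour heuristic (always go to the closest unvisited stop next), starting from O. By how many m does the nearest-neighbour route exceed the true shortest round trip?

From O: X=6, G=7, P=11, F=16, Q=24 → choose X (6).
From X: P=5, G=11, F=12, Q=18 → choose P (5).
From P: G=6, F=7, Q=13 → choose G (6).
From G: F=13, Q=19 → choose F (13).
From F: Q=20 → choose Q (20).
NN route O → X → P → G → F → Q → O costs 74.
Optimal: O → G → Q → F → P → X → O costs 64 (by enumerating all 60 distinct tours).
Excess = 74 − 64 = 10.

10 m longer than the optimal tour.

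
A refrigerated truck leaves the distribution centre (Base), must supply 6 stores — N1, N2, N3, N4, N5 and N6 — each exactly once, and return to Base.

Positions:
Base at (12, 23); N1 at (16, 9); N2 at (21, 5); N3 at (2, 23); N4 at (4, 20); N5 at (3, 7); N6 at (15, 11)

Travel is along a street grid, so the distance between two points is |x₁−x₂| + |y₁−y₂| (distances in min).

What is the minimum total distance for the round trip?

There are 360 distinct closed tours to check (reversals are equivalent).
Base-N1-N2-N3-N4-N5-N6-Base: 18+9+37+5+14+16+15 = 114
Base-N1-N2-N3-N4-N6-N5-Base: 18+9+37+5+20+16+25 = 130
Base-N1-N2-N3-N5-N4-N6-Base: 18+9+37+17+14+20+15 = 130
Base-N1-N2-N3-N5-N6-N4-Base: 18+9+37+17+16+20+11 = 128
Base-N1-N2-N3-N6-N4-N5-Base: 18+9+37+25+20+14+25 = 148
Base-N1-N2-N3-N6-N5-N4-Base: 18+9+37+25+16+14+11 = 130
Base-N1-N2-N4-N3-N5-N6-Base: 18+9+32+5+17+16+15 = 112
Base-N1-N2-N4-N3-N6-N5-Base: 18+9+32+5+25+16+25 = 130
… (352 more)
Base-N3-N4-N5-N2-N1-N6-Base: 10+5+14+20+9+3+15 = 76  ← best
The minimum is 76.
One optimal route: Base → N3 → N4 → N5 → N2 → N1 → N6 → Base (or its reverse).

Minimum total distance: 76 min.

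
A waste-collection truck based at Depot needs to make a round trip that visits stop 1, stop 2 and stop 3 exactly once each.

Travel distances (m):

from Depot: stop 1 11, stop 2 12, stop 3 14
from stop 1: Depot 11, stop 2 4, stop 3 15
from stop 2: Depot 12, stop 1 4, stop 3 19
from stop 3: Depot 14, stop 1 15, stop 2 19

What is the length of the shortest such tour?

Minimum total distance: 45 m.

With 3 stops there are 3!/2 = 3 distinct round trips (a route and its reverse cost the same).
Depot → stop 1 → stop 2 → stop 3 → Depot: 11+4+19+14 = 48
Depot → stop 1 → stop 3 → stop 2 → Depot: 11+15+19+12 = 57
Depot → stop 2 → stop 1 → stop 3 → Depot: 12+4+15+14 = 45
The minimum is 45.
One optimal route: Depot → stop 2 → stop 1 → stop 3 → Depot (or its reverse).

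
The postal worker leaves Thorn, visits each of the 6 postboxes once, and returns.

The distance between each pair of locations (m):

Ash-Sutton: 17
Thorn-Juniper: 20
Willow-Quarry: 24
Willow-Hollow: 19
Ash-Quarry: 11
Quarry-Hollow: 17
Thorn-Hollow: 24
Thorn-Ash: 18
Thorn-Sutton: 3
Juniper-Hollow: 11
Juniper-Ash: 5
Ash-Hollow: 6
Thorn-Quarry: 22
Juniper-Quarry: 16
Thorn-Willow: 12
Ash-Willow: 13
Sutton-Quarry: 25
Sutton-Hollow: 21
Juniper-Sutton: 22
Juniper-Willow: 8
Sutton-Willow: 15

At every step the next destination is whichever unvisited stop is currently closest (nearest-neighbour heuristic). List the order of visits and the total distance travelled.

Nearest-neighbour total = 76 m; route Thorn → Sutton → Willow → Juniper → Ash → Hollow → Quarry → Thorn.

From Thorn: distances to unvisited — Sutton=3, Willow=12, Ash=18, Juniper=20, Quarry=22, Hollow=24. Nearest is Sutton (3).
From Sutton: distances to unvisited — Willow=15, Ash=17, Hollow=21, Juniper=22, Quarry=25. Nearest is Willow (15).
From Willow: distances to unvisited — Juniper=8, Ash=13, Hollow=19, Quarry=24. Nearest is Juniper (8).
From Juniper: distances to unvisited — Ash=5, Hollow=11, Quarry=16. Nearest is Ash (5).
From Ash: distances to unvisited — Hollow=6, Quarry=11. Nearest is Hollow (6).
From Hollow: distances to unvisited — Quarry=17. Nearest is Quarry (17).
Return Quarry→Thorn: 22.
Total = 3 + 15 + 8 + 5 + 6 + 17 + 22 = 76.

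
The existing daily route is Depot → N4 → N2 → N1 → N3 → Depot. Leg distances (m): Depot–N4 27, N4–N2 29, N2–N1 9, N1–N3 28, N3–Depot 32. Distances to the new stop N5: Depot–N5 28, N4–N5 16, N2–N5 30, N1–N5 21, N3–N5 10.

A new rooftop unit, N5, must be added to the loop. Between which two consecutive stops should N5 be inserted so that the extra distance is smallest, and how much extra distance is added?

Adding 3 m by placing N5 on the N1–N3 leg.

Insertion cost between consecutive stops i–j is d(i,N5) + d(N5,j) − d(i,j):
  between Depot and N4: 28 + 16 − 27 = 17
  between N4 and N2: 16 + 30 − 29 = 17
  between N2 and N1: 30 + 21 − 9 = 42
  between N1 and N3: 21 + 10 − 28 = 3
  between N3 and Depot: 10 + 28 − 32 = 6
Cheapest insertion is between N1 and N3, adding 3.
New total = 125 + 3 = 128.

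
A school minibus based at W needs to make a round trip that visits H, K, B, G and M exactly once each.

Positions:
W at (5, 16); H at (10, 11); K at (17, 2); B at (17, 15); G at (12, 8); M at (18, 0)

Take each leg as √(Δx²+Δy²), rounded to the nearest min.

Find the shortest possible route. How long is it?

There are 60 distinct closed tours to check (reversals are equivalent).
W → H → K → B → G → M → W: 7+11+13+9+10+21 = 71
W → H → K → B → M → G → W: 7+11+13+15+10+11 = 67
W → H → K → G → B → M → W: 7+11+8+9+15+21 = 71
W → H → K → G → M → B → W: 7+11+8+10+15+12 = 63
W → H → K → M → B → G → W: 7+11+2+15+9+11 = 55
W → H → K → M → G → B → W: 7+11+2+10+9+12 = 51
W → H → B → K → G → M → W: 7+8+13+8+10+21 = 67
W → H → B → K → M → G → W: 7+8+13+2+10+11 = 51
W → H → B → G → K → M → W: 7+8+9+8+2+21 = 55
W → H → B → G → M → K → W: 7+8+9+10+2+18 = 54
W → H → B → M → K → G → W: 7+8+15+2+8+11 = 51
W → H → B → M → G → K → W: 7+8+15+10+8+18 = 66
W → H → G → K → B → M → W: 7+4+8+13+15+21 = 68
W → H → G → K → M → B → W: 7+4+8+2+15+12 = 48
… (46 more)
The minimum is 48.
One optimal route: W → H → G → K → M → B → W (or its reverse).

Minimum total distance: 48 min.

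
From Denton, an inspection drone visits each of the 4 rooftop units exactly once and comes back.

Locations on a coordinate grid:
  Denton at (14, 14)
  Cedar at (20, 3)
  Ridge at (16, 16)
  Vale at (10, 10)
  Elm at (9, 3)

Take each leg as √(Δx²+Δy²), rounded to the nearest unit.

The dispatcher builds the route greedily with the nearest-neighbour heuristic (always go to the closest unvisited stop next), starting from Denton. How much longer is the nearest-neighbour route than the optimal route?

Denton: Ridge=3, Vale=6, Elm=12, Cedar=13 ⇒ Ridge
Ridge: Vale=8, Cedar=14, Elm=15 ⇒ Vale
Vale: Elm=7, Cedar=12 ⇒ Elm
Elm: Cedar=11 ⇒ Cedar
NN route Denton → Ridge → Vale → Elm → Cedar → Denton costs 42.
Optimal: Denton → Ridge → Cedar → Elm → Vale → Denton costs 41 (by enumerating all 12 distinct tours).
Excess = 42 − 41 = 1.

1 longer than the optimal tour.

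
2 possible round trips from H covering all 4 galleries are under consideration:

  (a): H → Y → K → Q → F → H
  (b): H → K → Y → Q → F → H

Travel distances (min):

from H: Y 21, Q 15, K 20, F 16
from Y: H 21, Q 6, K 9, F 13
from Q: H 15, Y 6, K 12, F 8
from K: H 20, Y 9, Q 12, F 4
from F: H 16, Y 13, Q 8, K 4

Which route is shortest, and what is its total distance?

(a): 21 + 9 + 12 + 8 + 16 = 66
(b): 20 + 9 + 6 + 8 + 16 = 59

Shortest is (b), total 59 min.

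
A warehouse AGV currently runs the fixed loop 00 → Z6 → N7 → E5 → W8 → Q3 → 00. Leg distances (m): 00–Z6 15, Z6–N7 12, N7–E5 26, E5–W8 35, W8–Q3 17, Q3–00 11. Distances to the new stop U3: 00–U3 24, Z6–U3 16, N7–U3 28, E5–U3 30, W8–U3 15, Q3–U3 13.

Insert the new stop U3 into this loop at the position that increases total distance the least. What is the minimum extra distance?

Insertion cost between consecutive stops i–j is d(i,U3) + d(U3,j) − d(i,j):
  between 00 and Z6: 24 + 16 − 15 = 25
  between Z6 and N7: 16 + 28 − 12 = 32
  between N7 and E5: 28 + 30 − 26 = 32
  between E5 and W8: 30 + 15 − 35 = 10
  between W8 and Q3: 15 + 13 − 17 = 11
  between Q3 and 00: 13 + 24 − 11 = 26
Cheapest insertion is between E5 and W8, adding 10.
New total = 116 + 10 = 126.

Adding 10 m by placing U3 on the E5–W8 leg.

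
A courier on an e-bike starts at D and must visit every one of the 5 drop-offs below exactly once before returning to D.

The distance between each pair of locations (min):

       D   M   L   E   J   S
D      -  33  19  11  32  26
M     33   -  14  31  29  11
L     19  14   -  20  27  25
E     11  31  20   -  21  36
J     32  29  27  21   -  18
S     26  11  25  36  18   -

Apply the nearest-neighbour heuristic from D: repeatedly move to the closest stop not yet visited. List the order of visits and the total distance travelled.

Nearest-neighbour total = 106 min; route D → E → L → M → S → J → D.

D → [E:11 / L:19 / S:26 / J:32 / M:33] → E (11)
E → [L:20 / J:21 / M:31 / S:36] → L (20)
L → [M:14 / S:25 / J:27] → M (14)
M → [S:11 / J:29] → S (11)
S → [J:18] → J (18)
Return J→D: 32.
Total = 11 + 20 + 14 + 11 + 18 + 32 = 106.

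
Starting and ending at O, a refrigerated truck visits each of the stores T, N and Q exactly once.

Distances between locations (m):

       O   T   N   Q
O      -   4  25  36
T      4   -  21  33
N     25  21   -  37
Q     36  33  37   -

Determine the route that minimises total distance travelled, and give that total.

Shortest round trip = 98 m.

With 3 stops there are 3!/2 = 3 distinct round trips (a route and its reverse cost the same).
O → T → N → Q → O: 4+21+37+36 = 98
O → T → Q → N → O: 4+33+37+25 = 99
O → N → T → Q → O: 25+21+33+36 = 115
The minimum is 98.
One optimal route: O → T → N → Q → O (or its reverse).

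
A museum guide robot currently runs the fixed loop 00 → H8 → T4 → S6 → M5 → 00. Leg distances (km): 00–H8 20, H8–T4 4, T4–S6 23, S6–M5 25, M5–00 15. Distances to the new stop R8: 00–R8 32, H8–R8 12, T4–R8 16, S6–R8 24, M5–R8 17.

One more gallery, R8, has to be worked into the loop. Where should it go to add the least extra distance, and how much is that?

Adding 16 km by placing R8 on the S6–M5 leg.

Insertion cost between consecutive stops i–j is d(i,R8) + d(R8,j) − d(i,j):
  between 00 and H8: 32 + 12 − 20 = 24
  between H8 and T4: 12 + 16 − 4 = 24
  between T4 and S6: 16 + 24 − 23 = 17
  between S6 and M5: 24 + 17 − 25 = 16
  between M5 and 00: 17 + 32 − 15 = 34
Cheapest insertion is between S6 and M5, adding 16.
New total = 87 + 16 = 103.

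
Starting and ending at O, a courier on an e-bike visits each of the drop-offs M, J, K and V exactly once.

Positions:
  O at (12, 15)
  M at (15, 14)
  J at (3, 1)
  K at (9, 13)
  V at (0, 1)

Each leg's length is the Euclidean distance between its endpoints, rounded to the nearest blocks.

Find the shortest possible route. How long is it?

43 blocks — the shortest possible round trip.

O-M-J-K-V-O: 3+18+13+15+18 = 67
O-M-J-V-K-O: 3+18+3+15+4 = 43
O-M-K-J-V-O: 3+6+13+3+18 = 43
O-M-K-V-J-O: 3+6+15+3+17 = 44
O-M-V-J-K-O: 3+20+3+13+4 = 43
O-M-V-K-J-O: 3+20+15+13+17 = 68
O-J-M-K-V-O: 17+18+6+15+18 = 74
O-J-M-V-K-O: 17+18+20+15+4 = 74
O-J-K-M-V-O: 17+13+6+20+18 = 74
O-J-V-M-K-O: 17+3+20+6+4 = 50
O-K-M-J-V-O: 4+6+18+3+18 = 49
O-K-J-M-V-O: 4+13+18+20+18 = 73
The minimum is 43.
One optimal route: O → M → J → V → K → O (or its reverse).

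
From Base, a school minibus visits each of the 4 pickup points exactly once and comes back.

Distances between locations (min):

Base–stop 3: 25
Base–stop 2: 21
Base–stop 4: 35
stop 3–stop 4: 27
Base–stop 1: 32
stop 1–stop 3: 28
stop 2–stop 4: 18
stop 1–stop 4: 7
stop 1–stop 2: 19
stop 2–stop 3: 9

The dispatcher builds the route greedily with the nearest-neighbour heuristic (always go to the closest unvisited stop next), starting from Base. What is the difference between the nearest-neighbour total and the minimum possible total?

From Base: stop 2=21, stop 3=25, stop 1=32, stop 4=35 → choose stop 2 (21).
From stop 2: stop 3=9, stop 4=18, stop 1=19 → choose stop 3 (9).
From stop 3: stop 4=27, stop 1=28 → choose stop 4 (27).
From stop 4: stop 1=7 → choose stop 1 (7).
NN route Base → stop 2 → stop 3 → stop 4 → stop 1 → Base costs 96.
Optimal: Base → stop 1 → stop 4 → stop 2 → stop 3 → Base costs 91 (by enumerating all 12 distinct tours).
Excess = 96 − 91 = 5.

The nearest-neighbour route is 5 min longer than optimal.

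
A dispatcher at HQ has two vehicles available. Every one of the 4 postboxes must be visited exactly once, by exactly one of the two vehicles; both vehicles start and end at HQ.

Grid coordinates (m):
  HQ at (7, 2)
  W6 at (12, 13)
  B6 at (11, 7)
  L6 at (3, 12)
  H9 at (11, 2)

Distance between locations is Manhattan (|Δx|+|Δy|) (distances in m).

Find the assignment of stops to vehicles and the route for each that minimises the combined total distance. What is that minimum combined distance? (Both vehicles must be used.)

There are 2^3 − 1 = 7 ways to divide the 4 stops into two non-empty groups. For each, the best each vehicle can do is its own shortest tour through its group:
  {W6} + {B6, L6, H9}: 32 + 36 = 68
  {B6} + {W6, L6, H9}: 18 + 40 = 58
  {W6, B6} + {L6, H9}: 32 + 36 = 68
  {L6} + {W6, B6, H9}: 28 + 32 = 60
  {W6, L6} + {B6, H9}: 40 + 18 = 58
  {B6, L6} + {W6, H9}: 36 + 32 = 68
  … (7 splits in total)
  {W6, B6, L6} + {H9}: 40 + 8 = 48  ← best
Best: vehicle 1 HQ → B6 → W6 → L6 → HQ = 40; vehicle 2 HQ → H9 → HQ = 8; combined 48.

48 m — the smallest possible combined total.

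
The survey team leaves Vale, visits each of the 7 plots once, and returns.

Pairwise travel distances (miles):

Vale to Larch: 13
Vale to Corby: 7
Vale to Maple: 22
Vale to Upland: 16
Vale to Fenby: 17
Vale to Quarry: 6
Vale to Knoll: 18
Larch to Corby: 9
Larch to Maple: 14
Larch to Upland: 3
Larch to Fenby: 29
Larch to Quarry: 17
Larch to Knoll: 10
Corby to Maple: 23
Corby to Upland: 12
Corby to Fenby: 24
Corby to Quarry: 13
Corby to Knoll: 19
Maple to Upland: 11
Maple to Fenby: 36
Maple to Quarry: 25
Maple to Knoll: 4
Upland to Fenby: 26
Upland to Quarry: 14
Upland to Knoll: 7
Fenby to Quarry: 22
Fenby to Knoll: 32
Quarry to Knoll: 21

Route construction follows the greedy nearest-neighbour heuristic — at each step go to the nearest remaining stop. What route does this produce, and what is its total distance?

Total distance 95 miles via the nearest-neighbour route Vale → Quarry → Corby → Larch → Upland → Knoll → Maple → Fenby → Vale.

From Vale: distances to unvisited — Quarry=6, Corby=7, Larch=13, Upland=16, Fenby=17, Knoll=18, Maple=22. Nearest is Quarry (6).
From Quarry: distances to unvisited — Corby=13, Upland=14, Larch=17, Knoll=21, Fenby=22, Maple=25. Nearest is Corby (13).
From Corby: distances to unvisited — Larch=9, Upland=12, Knoll=19, Maple=23, Fenby=24. Nearest is Larch (9).
From Larch: distances to unvisited — Upland=3, Knoll=10, Maple=14, Fenby=29. Nearest is Upland (3).
From Upland: distances to unvisited — Knoll=7, Maple=11, Fenby=26. Nearest is Knoll (7).
From Knoll: distances to unvisited — Maple=4, Fenby=32. Nearest is Maple (4).
From Maple: distances to unvisited — Fenby=36. Nearest is Fenby (36).
Return Fenby→Vale: 17.
Total = 6 + 13 + 9 + 3 + 7 + 4 + 36 + 17 = 95.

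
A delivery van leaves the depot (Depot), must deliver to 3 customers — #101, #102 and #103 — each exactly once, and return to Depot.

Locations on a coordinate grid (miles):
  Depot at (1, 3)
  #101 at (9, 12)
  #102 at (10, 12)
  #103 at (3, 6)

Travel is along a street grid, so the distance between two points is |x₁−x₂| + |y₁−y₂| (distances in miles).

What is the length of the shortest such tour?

36 miles — the shortest possible round trip.

Depot → #101 → #102 → #103 → Depot: 17+1+13+5 = 36
Depot → #101 → #103 → #102 → Depot: 17+12+13+18 = 60
Depot → #102 → #101 → #103 → Depot: 18+1+12+5 = 36
The minimum is 36.
One optimal route: Depot → #101 → #102 → #103 → Depot (or its reverse).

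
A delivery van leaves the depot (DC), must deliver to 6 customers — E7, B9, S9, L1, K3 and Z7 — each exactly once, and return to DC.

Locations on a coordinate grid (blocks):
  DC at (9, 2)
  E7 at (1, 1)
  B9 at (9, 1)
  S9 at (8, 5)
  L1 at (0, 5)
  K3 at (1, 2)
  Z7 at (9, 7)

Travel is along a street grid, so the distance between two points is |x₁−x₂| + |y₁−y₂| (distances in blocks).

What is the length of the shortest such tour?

Minimum total distance: 30 blocks.

With 6 stops there are 6!/2 = 360 distinct round trips (a route and its reverse cost the same).
DC-E7-B9-S9-L1-K3-Z7-DC: 9+8+5+8+4+13+5 = 52
DC-E7-B9-S9-L1-Z7-K3-DC: 9+8+5+8+11+13+8 = 62
DC-E7-B9-S9-K3-L1-Z7-DC: 9+8+5+10+4+11+5 = 52
DC-E7-B9-S9-K3-Z7-L1-DC: 9+8+5+10+13+11+12 = 68
DC-E7-B9-S9-Z7-L1-K3-DC: 9+8+5+3+11+4+8 = 48
DC-E7-B9-S9-Z7-K3-L1-DC: 9+8+5+3+13+4+12 = 54
DC-E7-B9-L1-S9-K3-Z7-DC: 9+8+13+8+10+13+5 = 66
DC-E7-B9-L1-S9-Z7-K3-DC: 9+8+13+8+3+13+8 = 62
… (352 more)
DC-B9-E7-K3-L1-S9-Z7-DC: 1+8+1+4+8+3+5 = 30  ← best
The minimum is 30.
One optimal route: DC → B9 → E7 → K3 → L1 → S9 → Z7 → DC (or its reverse).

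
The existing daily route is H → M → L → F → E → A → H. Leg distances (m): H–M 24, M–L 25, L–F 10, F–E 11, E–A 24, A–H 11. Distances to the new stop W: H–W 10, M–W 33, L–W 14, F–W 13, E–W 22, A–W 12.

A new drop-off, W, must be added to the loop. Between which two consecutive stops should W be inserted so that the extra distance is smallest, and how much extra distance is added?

Adding 10 m by placing W on the E–A leg.

Insertion cost between consecutive stops i–j is d(i,W) + d(W,j) − d(i,j):
  between H and M: 10 + 33 − 24 = 19
  between M and L: 33 + 14 − 25 = 22
  between L and F: 14 + 13 − 10 = 17
  between F and E: 13 + 22 − 11 = 24
  between E and A: 22 + 12 − 24 = 10
  between A and H: 12 + 10 − 11 = 11
Cheapest insertion is between E and A, adding 10.
New total = 105 + 10 = 115.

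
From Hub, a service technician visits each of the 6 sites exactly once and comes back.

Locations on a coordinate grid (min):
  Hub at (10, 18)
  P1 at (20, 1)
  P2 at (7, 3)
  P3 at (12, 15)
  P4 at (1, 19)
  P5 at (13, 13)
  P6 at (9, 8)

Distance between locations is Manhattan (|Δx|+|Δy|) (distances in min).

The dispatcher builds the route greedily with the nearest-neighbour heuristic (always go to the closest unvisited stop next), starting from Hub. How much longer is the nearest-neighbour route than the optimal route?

Excess over optimum: 8 min.

From Hub: P3=5, P5=8, P4=10, P6=11, P2=18, P1=27 → choose P3 (5).
From P3: P5=3, P6=10, P4=15, P2=17, P1=22 → choose P5 (3).
From P5: P6=9, P2=16, P4=18, P1=19 → choose P6 (9).
From P6: P2=7, P1=18, P4=19 → choose P2 (7).
From P2: P1=15, P4=22 → choose P1 (15).
From P1: P4=37 → choose P4 (37).
NN route Hub → P3 → P5 → P6 → P2 → P1 → P4 → Hub costs 86.
Optimal: Hub → P3 → P5 → P1 → P2 → P6 → P4 → Hub costs 78 (by enumerating all 360 distinct tours).
Excess = 86 − 78 = 8.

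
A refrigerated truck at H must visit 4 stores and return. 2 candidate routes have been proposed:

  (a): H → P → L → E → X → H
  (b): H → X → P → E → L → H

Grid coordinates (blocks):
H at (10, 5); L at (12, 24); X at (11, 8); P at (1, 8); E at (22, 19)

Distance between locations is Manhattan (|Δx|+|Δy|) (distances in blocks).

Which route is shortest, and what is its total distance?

(a): 12 + 27 + 15 + 22 + 4 = 80
(b): 4 + 10 + 32 + 15 + 21 = 82

80 blocks — (a) is the shortest.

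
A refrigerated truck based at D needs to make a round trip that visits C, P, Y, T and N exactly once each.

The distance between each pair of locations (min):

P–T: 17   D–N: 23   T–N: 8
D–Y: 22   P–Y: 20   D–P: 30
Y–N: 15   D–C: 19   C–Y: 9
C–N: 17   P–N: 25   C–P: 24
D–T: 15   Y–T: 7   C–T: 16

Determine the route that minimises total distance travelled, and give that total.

D → C → P → Y → T → N → D: 19+24+20+7+8+23 = 101
D → C → P → Y → N → T → D: 19+24+20+15+8+15 = 101
D → C → P → T → Y → N → D: 19+24+17+7+15+23 = 105
D → C → P → T → N → Y → D: 19+24+17+8+15+22 = 105
D → C → P → N → Y → T → D: 19+24+25+15+7+15 = 105
D → C → P → N → T → Y → D: 19+24+25+8+7+22 = 105
D → C → Y → P → T → N → D: 19+9+20+17+8+23 = 96
D → C → Y → P → N → T → D: 19+9+20+25+8+15 = 96
D → C → Y → T → P → N → D: 19+9+7+17+25+23 = 100
D → C → Y → T → N → P → D: 19+9+7+8+25+30 = 98
D → C → Y → N → P → T → D: 19+9+15+25+17+15 = 100
D → C → Y → N → T → P → D: 19+9+15+8+17+30 = 98
D → C → T → P → Y → N → D: 19+16+17+20+15+23 = 110
D → C → T → P → N → Y → D: 19+16+17+25+15+22 = 114
… (46 more)
The minimum is 96.
One optimal route: D → C → Y → P → T → N → D (or its reverse).

Minimum total distance: 96 min.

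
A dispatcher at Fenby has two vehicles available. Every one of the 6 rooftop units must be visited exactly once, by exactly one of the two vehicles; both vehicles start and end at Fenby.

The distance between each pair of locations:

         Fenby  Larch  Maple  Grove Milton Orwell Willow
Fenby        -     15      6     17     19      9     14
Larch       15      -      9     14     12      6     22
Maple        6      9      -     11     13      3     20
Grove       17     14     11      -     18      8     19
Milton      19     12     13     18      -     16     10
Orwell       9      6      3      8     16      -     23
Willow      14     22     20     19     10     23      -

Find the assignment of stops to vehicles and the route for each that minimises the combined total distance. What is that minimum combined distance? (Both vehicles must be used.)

Try each way of splitting the stops between the two vehicles (each non-empty) and, for each split, find the best tour for each vehicle:
  {Larch} + {Maple, Grove, Milton, Orwell, Willow}: 30 + 59 = 89
  {Maple} + {Larch, Grove, Milton, Orwell, Willow}: 12 + 67 = 79
  {Larch, Maple} + {Grove, Milton, Orwell, Willow}: 30 + 59 = 89
  {Grove} + {Larch, Maple, Milton, Orwell, Willow}: 34 + 51 = 85
  {Larch, Grove} + {Maple, Milton, Orwell, Willow}: 46 + 49 = 95
  {Maple, Grove} + {Larch, Milton, Orwell, Willow}: 34 + 51 = 85
  … (31 splits in total)
Best: vehicle 1 Fenby → Maple → Fenby = 12; vehicle 2 Fenby → Grove → Orwell → Larch → Milton → Willow → Fenby = 67; combined 79.

79 — the smallest possible combined total.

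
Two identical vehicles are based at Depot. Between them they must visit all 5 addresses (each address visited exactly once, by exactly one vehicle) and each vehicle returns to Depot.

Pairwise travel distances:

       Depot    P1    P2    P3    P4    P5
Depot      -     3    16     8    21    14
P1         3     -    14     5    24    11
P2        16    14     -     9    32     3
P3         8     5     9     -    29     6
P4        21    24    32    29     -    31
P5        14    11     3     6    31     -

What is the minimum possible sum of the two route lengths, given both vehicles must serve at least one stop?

Minimum combined distance: 75.

Check every non-empty split of the stops between the two vehicles; for each half take its own optimal tour:
  {P1} + {P2, P3, P4, P5}: 6 + 70 = 76
  {P2} + {P1, P3, P4, P5}: 32 + 66 = 98
  {P1, P2} + {P3, P4, P5}: 33 + 66 = 99
  {P3} + {P1, P2, P4, P5}: 16 + 70 = 86
  {P1, P3} + {P2, P4, P5}: 16 + 70 = 86
  {P2, P3} + {P1, P4, P5}: 33 + 66 = 99
  … (15 splits in total)
  {P4} + {P1, P2, P3, P5}: 42 + 33 = 75  ← best
Best: vehicle 1 Depot → P4 → Depot = 42; vehicle 2 Depot → P1 → P3 → P5 → P2 → Depot = 33; combined 75.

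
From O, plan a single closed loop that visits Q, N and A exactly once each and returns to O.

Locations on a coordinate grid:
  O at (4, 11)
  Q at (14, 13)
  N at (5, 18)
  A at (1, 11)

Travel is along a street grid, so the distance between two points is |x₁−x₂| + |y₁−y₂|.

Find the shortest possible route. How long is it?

With 3 stops there are 3!/2 = 3 distinct round trips (a route and its reverse cost the same).
O-Q-N-A-O: 12+14+11+3 = 40
O-Q-A-N-O: 12+15+11+8 = 46
O-N-Q-A-O: 8+14+15+3 = 40
The minimum is 40.
One optimal route: O → Q → N → A → O (or its reverse).

Minimum total distance: 40.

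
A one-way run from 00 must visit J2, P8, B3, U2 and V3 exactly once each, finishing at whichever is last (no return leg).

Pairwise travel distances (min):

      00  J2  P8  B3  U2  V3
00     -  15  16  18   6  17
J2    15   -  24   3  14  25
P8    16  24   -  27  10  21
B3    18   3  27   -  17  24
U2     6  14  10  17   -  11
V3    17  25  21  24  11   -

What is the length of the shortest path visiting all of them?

There are 5! = 120 possible orderings.
00→J2→P8→B3→U2→V3: 15+24+27+17+11 = 94
00→J2→P8→B3→V3→U2: 15+24+27+24+11 = 101
00→J2→P8→U2→B3→V3: 15+24+10+17+24 = 90
00→J2→P8→U2→V3→B3: 15+24+10+11+24 = 84
00→J2→P8→V3→B3→U2: 15+24+21+24+17 = 101
00→J2→P8→V3→U2→B3: 15+24+21+11+17 = 88
00→J2→B3→P8→U2→V3: 15+3+27+10+11 = 66
00→J2→B3→P8→V3→U2: 15+3+27+21+11 = 77
00→J2→B3→U2→P8→V3: 15+3+17+10+21 = 66
00→J2→B3→U2→V3→P8: 15+3+17+11+21 = 67
00→J2→B3→V3→P8→U2: 15+3+24+21+10 = 73
00→J2→B3→V3→U2→P8: 15+3+24+11+10 = 63
00→J2→U2→P8→B3→V3: 15+14+10+27+24 = 90
00→J2→U2→P8→V3→B3: 15+14+10+21+24 = 84
… (106 more)
The minimum is 63.
One shortest path: 00 → J2 → B3 → V3 → U2 → P8.

Shortest open route: 63 min.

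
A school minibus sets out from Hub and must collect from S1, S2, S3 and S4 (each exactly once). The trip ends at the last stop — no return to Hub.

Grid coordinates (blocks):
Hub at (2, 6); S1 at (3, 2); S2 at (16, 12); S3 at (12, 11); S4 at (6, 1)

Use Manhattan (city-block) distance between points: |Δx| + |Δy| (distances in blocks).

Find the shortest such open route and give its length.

There are 4! = 24 possible orderings.
Hub → S1 → S2 → S3 → S4: 5+23+5+16 = 49
Hub → S1 → S2 → S4 → S3: 5+23+21+16 = 65
Hub → S1 → S3 → S2 → S4: 5+18+5+21 = 49
Hub → S1 → S3 → S4 → S2: 5+18+16+21 = 60
Hub → S1 → S4 → S2 → S3: 5+4+21+5 = 35
Hub → S1 → S4 → S3 → S2: 5+4+16+5 = 30
Hub → S2 → S1 → S3 → S4: 20+23+18+16 = 77
Hub → S2 → S1 → S4 → S3: 20+23+4+16 = 63
Hub → S2 → S3 → S1 → S4: 20+5+18+4 = 47
Hub → S2 → S3 → S4 → S1: 20+5+16+4 = 45
Hub → S2 → S4 → S1 → S3: 20+21+4+18 = 63
Hub → S2 → S4 → S3 → S1: 20+21+16+18 = 75
Hub → S3 → S1 → S2 → S4: 15+18+23+21 = 77
Hub → S3 → S1 → S4 → S2: 15+18+4+21 = 58
… (10 more)
The minimum is 30.
One shortest path: Hub → S1 → S4 → S3 → S2.

Shortest open route: 30 blocks.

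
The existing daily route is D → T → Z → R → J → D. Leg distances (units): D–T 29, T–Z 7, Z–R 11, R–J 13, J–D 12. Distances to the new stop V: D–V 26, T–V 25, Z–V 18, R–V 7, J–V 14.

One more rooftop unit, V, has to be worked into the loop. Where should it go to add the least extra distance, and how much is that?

Insertion cost between consecutive stops i–j is d(i,V) + d(V,j) − d(i,j):
  between D and T: 26 + 25 − 29 = 22
  between T and Z: 25 + 18 − 7 = 36
  between Z and R: 18 + 7 − 11 = 14
  between R and J: 7 + 14 − 13 = 8
  between J and D: 14 + 26 − 12 = 28
Cheapest insertion is between R and J, adding 8.
New total = 72 + 8 = 80.

Adding 8 by placing V on the R–J leg.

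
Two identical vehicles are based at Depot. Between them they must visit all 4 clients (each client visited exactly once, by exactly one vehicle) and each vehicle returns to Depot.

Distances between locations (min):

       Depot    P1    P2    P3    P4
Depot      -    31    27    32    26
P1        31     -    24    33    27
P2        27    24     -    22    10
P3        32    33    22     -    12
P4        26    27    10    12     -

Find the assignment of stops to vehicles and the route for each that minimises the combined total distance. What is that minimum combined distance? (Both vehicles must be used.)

Try each way of splitting the stops between the two vehicles (each non-empty) and, for each split, find the best tour for each vehicle:
  {P1} + {P2, P3, P4}: 62 + 81 = 143
  {P2} + {P1, P3, P4}: 54 + 102 = 156
  {P1, P2} + {P3, P4}: 82 + 70 = 152
  {P3} + {P1, P2, P4}: 64 + 91 = 155
  {P1, P3} + {P2, P4}: 96 + 63 = 159
  {P2, P3} + {P1, P4}: 81 + 84 = 165
  … (7 splits in total)
Best: vehicle 1 Depot → P1 → Depot = 62; vehicle 2 Depot → P2 → P4 → P3 → Depot = 81; combined 143.

143 min — the smallest possible combined total.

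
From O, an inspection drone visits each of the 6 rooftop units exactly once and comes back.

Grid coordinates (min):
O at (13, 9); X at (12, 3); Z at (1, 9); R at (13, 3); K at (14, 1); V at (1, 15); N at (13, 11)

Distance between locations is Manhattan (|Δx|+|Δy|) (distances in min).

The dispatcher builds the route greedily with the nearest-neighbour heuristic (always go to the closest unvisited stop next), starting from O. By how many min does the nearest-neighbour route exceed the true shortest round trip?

6 min longer than the optimal tour.

From O: N=2, R=6, X=7, K=9, Z=12, V=18 → choose N (2).
From N: R=8, X=9, K=11, Z=14, V=16 → choose R (8).
From R: X=1, K=3, Z=18, V=24 → choose X (1).
From X: K=4, Z=17, V=23 → choose K (4).
From K: Z=21, V=27 → choose Z (21).
From Z: V=6 → choose V (6).
NN route O → N → R → X → K → Z → V → O costs 60.
Optimal: O → R → K → X → Z → V → N → O costs 54 (by enumerating all 360 distinct tours).
Excess = 60 − 54 = 6.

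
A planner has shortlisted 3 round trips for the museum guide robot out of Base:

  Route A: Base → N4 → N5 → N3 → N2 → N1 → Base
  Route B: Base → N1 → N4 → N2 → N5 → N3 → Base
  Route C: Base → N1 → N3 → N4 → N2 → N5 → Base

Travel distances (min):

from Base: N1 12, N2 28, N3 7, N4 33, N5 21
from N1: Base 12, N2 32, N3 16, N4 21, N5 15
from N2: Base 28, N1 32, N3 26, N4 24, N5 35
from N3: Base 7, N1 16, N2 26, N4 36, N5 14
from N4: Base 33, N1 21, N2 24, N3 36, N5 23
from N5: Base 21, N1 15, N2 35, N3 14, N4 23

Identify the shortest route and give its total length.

113 min — Route B is the shortest.

Route A: 33 + 23 + 14 + 26 + 32 + 12 = 140
Route B: 12 + 21 + 24 + 35 + 14 + 7 = 113
Route C: 12 + 16 + 36 + 24 + 35 + 21 = 144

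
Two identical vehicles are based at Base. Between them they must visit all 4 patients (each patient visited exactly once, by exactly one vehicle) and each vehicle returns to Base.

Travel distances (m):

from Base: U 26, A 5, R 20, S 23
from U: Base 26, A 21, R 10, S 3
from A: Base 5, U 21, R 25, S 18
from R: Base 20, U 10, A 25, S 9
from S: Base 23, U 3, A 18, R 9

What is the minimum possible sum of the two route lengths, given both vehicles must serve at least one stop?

Try each way of splitting the stops between the two vehicles (each non-empty) and, for each split, find the best tour for each vehicle:
  {U} + {A, R, S}: 52 + 52 = 104
  {A} + {U, R, S}: 10 + 56 = 66
  {U, A} + {R, S}: 52 + 52 = 104
  {R} + {U, A, S}: 40 + 52 = 92
  {U, R} + {A, S}: 56 + 46 = 102
  {A, R} + {U, S}: 50 + 52 = 102
  … (7 splits in total)
Best: vehicle 1 Base → A → Base = 10; vehicle 2 Base → R → U → S → Base = 56; combined 66.

Minimum combined distance: 66 m.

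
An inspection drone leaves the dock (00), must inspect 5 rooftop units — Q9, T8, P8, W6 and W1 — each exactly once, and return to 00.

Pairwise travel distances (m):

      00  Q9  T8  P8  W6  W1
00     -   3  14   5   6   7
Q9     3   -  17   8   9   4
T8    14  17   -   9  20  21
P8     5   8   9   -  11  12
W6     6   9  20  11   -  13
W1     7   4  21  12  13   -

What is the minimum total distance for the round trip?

Minimum total distance: 54 m.

With 5 stops there are 5!/2 = 60 distinct round trips (a route and its reverse cost the same).
00→Q9→T8→P8→W6→W1→00: 3+17+9+11+13+7 = 60
00→Q9→T8→P8→W1→W6→00: 3+17+9+12+13+6 = 60
00→Q9→T8→W6→P8→W1→00: 3+17+20+11+12+7 = 70
00→Q9→T8→W6→W1→P8→00: 3+17+20+13+12+5 = 70
00→Q9→T8→W1→P8→W6→00: 3+17+21+12+11+6 = 70
00→Q9→T8→W1→W6→P8→00: 3+17+21+13+11+5 = 70
00→Q9→P8→T8→W6→W1→00: 3+8+9+20+13+7 = 60
00→Q9→P8→T8→W1→W6→00: 3+8+9+21+13+6 = 60
00→Q9→P8→W6→T8→W1→00: 3+8+11+20+21+7 = 70
00→Q9→P8→W6→W1→T8→00: 3+8+11+13+21+14 = 70
00→Q9→P8→W1→T8→W6→00: 3+8+12+21+20+6 = 70
00→Q9→P8→W1→W6→T8→00: 3+8+12+13+20+14 = 70
00→Q9→W6→T8→P8→W1→00: 3+9+20+9+12+7 = 60
00→Q9→W6→T8→W1→P8→00: 3+9+20+21+12+5 = 70
… (46 more)
00→Q9→W1→T8→P8→W6→00: 3+4+21+9+11+6 = 54  ← best
The minimum is 54.
One optimal route: 00 → Q9 → W1 → T8 → P8 → W6 → 00 (or its reverse).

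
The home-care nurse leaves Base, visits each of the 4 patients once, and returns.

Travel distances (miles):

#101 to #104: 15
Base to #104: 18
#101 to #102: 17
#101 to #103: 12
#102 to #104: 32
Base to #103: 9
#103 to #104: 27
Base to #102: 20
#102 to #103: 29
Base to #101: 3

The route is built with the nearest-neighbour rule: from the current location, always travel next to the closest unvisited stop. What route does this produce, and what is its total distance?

At Base the remaining stops are #101 3, #103 9, #104 18, #102 20; go to #101.
At #101 the remaining stops are #103 12, #104 15, #102 17; go to #103.
At #103 the remaining stops are #104 27, #102 29; go to #104.
At #104 the remaining stops are #102 32; go to #102.
Return #102→Base: 20.
Total = 3 + 12 + 27 + 32 + 20 = 94.

Total distance 94 miles via the nearest-neighbour route Base → #101 → #103 → #104 → #102 → Base.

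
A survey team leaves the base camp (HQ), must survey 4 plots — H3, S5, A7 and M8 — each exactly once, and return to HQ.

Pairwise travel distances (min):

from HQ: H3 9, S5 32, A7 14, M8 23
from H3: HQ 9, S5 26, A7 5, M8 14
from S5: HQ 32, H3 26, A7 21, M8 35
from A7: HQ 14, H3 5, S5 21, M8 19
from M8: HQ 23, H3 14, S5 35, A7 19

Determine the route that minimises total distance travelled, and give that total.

93 min — the shortest possible round trip.

With 4 stops there are 4!/2 = 12 distinct round trips (a route and its reverse cost the same).
HQ-H3-S5-A7-M8-HQ: 9+26+21+19+23 = 98
HQ-H3-S5-M8-A7-HQ: 9+26+35+19+14 = 103
HQ-H3-A7-S5-M8-HQ: 9+5+21+35+23 = 93
HQ-H3-A7-M8-S5-HQ: 9+5+19+35+32 = 100
HQ-H3-M8-S5-A7-HQ: 9+14+35+21+14 = 93
HQ-H3-M8-A7-S5-HQ: 9+14+19+21+32 = 95
HQ-S5-H3-A7-M8-HQ: 32+26+5+19+23 = 105
HQ-S5-H3-M8-A7-HQ: 32+26+14+19+14 = 105
HQ-S5-A7-H3-M8-HQ: 32+21+5+14+23 = 95
HQ-S5-M8-H3-A7-HQ: 32+35+14+5+14 = 100
HQ-A7-H3-S5-M8-HQ: 14+5+26+35+23 = 103
HQ-A7-S5-H3-M8-HQ: 14+21+26+14+23 = 98
The minimum is 93.
One optimal route: HQ → H3 → A7 → S5 → M8 → HQ (or its reverse).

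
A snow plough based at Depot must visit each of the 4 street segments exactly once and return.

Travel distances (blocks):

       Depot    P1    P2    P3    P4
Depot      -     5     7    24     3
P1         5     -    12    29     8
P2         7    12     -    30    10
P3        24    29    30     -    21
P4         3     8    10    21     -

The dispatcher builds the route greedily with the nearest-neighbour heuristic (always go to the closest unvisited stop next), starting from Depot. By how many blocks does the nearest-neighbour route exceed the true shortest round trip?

From Depot: P4=3, P1=5, P2=7, P3=24 → choose P4 (3).
From P4: P1=8, P2=10, P3=21 → choose P1 (8).
From P1: P2=12, P3=29 → choose P2 (12).
From P2: P3=30 → choose P3 (30).
NN route Depot → P4 → P1 → P2 → P3 → Depot costs 77.
Optimal: Depot → P1 → P2 → P3 → P4 → Depot costs 71 (by enumerating all 12 distinct tours).
Excess = 77 − 71 = 6.

6 blocks longer than the optimal tour.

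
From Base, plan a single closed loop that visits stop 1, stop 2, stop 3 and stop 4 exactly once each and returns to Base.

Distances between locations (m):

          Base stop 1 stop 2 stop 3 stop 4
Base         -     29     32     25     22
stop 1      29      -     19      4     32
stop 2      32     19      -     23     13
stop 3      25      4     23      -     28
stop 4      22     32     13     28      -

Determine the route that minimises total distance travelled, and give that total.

83 m — the shortest possible round trip.

With 4 stops there are 4!/2 = 12 distinct round trips (a route and its reverse cost the same).
Base → stop 1 → stop 2 → stop 3 → stop 4 → Base: 29+19+23+28+22 = 121
Base → stop 1 → stop 2 → stop 4 → stop 3 → Base: 29+19+13+28+25 = 114
Base → stop 1 → stop 3 → stop 2 → stop 4 → Base: 29+4+23+13+22 = 91
Base → stop 1 → stop 3 → stop 4 → stop 2 → Base: 29+4+28+13+32 = 106
Base → stop 1 → stop 4 → stop 2 → stop 3 → Base: 29+32+13+23+25 = 122
Base → stop 1 → stop 4 → stop 3 → stop 2 → Base: 29+32+28+23+32 = 144
Base → stop 2 → stop 1 → stop 3 → stop 4 → Base: 32+19+4+28+22 = 105
Base → stop 2 → stop 1 → stop 4 → stop 3 → Base: 32+19+32+28+25 = 136
Base → stop 2 → stop 3 → stop 1 → stop 4 → Base: 32+23+4+32+22 = 113
Base → stop 2 → stop 4 → stop 1 → stop 3 → Base: 32+13+32+4+25 = 106
Base → stop 3 → stop 1 → stop 2 → stop 4 → Base: 25+4+19+13+22 = 83
Base → stop 3 → stop 2 → stop 1 → stop 4 → Base: 25+23+19+32+22 = 121
The minimum is 83.
One optimal route: Base → stop 3 → stop 1 → stop 2 → stop 4 → Base (or its reverse).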